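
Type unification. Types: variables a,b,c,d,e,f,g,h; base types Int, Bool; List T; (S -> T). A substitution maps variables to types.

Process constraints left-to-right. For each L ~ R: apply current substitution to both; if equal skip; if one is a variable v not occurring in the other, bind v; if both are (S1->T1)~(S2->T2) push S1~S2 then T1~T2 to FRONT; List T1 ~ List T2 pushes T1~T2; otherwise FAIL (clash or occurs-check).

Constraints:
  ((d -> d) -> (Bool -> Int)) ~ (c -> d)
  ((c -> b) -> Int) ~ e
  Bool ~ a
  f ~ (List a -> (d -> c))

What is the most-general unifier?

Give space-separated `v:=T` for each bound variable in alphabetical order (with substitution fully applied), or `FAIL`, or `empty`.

Answer: a:=Bool c:=((Bool -> Int) -> (Bool -> Int)) d:=(Bool -> Int) e:=((((Bool -> Int) -> (Bool -> Int)) -> b) -> Int) f:=(List Bool -> ((Bool -> Int) -> ((Bool -> Int) -> (Bool -> Int))))

Derivation:
step 1: unify ((d -> d) -> (Bool -> Int)) ~ (c -> d)  [subst: {-} | 3 pending]
  -> decompose arrow: push (d -> d)~c, (Bool -> Int)~d
step 2: unify (d -> d) ~ c  [subst: {-} | 4 pending]
  bind c := (d -> d)
step 3: unify (Bool -> Int) ~ d  [subst: {c:=(d -> d)} | 3 pending]
  bind d := (Bool -> Int)
step 4: unify ((((Bool -> Int) -> (Bool -> Int)) -> b) -> Int) ~ e  [subst: {c:=(d -> d), d:=(Bool -> Int)} | 2 pending]
  bind e := ((((Bool -> Int) -> (Bool -> Int)) -> b) -> Int)
step 5: unify Bool ~ a  [subst: {c:=(d -> d), d:=(Bool -> Int), e:=((((Bool -> Int) -> (Bool -> Int)) -> b) -> Int)} | 1 pending]
  bind a := Bool
step 6: unify f ~ (List Bool -> ((Bool -> Int) -> ((Bool -> Int) -> (Bool -> Int))))  [subst: {c:=(d -> d), d:=(Bool -> Int), e:=((((Bool -> Int) -> (Bool -> Int)) -> b) -> Int), a:=Bool} | 0 pending]
  bind f := (List Bool -> ((Bool -> Int) -> ((Bool -> Int) -> (Bool -> Int))))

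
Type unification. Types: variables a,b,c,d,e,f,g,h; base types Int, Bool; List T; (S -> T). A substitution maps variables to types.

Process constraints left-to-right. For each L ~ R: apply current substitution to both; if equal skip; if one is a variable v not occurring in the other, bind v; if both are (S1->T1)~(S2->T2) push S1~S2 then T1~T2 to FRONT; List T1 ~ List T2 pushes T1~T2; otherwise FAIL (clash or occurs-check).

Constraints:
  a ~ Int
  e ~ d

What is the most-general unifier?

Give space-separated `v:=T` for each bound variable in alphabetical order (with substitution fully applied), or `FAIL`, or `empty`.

Answer: a:=Int e:=d

Derivation:
step 1: unify a ~ Int  [subst: {-} | 1 pending]
  bind a := Int
step 2: unify e ~ d  [subst: {a:=Int} | 0 pending]
  bind e := d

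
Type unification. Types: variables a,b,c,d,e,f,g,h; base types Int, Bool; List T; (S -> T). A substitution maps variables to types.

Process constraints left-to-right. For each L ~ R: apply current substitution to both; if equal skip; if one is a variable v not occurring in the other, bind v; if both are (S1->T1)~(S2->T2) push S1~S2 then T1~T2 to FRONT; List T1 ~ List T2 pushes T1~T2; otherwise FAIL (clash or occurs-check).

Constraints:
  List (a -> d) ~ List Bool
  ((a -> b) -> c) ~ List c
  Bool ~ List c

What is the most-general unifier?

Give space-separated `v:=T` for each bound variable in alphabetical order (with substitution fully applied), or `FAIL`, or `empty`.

Answer: FAIL

Derivation:
step 1: unify List (a -> d) ~ List Bool  [subst: {-} | 2 pending]
  -> decompose List: push (a -> d)~Bool
step 2: unify (a -> d) ~ Bool  [subst: {-} | 2 pending]
  clash: (a -> d) vs Bool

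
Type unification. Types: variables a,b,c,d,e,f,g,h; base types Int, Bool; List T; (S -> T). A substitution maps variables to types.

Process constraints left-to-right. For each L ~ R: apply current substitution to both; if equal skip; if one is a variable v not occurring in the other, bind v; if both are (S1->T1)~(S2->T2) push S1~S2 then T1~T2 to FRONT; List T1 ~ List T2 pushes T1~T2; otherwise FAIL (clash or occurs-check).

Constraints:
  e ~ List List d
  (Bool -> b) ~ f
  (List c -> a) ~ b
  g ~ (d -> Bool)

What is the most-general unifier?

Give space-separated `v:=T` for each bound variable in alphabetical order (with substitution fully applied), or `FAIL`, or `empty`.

step 1: unify e ~ List List d  [subst: {-} | 3 pending]
  bind e := List List d
step 2: unify (Bool -> b) ~ f  [subst: {e:=List List d} | 2 pending]
  bind f := (Bool -> b)
step 3: unify (List c -> a) ~ b  [subst: {e:=List List d, f:=(Bool -> b)} | 1 pending]
  bind b := (List c -> a)
step 4: unify g ~ (d -> Bool)  [subst: {e:=List List d, f:=(Bool -> b), b:=(List c -> a)} | 0 pending]
  bind g := (d -> Bool)

Answer: b:=(List c -> a) e:=List List d f:=(Bool -> (List c -> a)) g:=(d -> Bool)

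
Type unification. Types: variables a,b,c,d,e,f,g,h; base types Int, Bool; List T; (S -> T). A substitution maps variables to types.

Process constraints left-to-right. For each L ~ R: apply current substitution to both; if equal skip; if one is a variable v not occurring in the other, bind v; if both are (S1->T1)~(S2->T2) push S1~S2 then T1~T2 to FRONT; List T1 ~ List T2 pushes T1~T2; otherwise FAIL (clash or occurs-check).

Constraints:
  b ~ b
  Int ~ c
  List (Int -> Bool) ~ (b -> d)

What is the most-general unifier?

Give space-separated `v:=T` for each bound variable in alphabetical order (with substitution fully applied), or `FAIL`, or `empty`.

step 1: unify b ~ b  [subst: {-} | 2 pending]
  -> identical, skip
step 2: unify Int ~ c  [subst: {-} | 1 pending]
  bind c := Int
step 3: unify List (Int -> Bool) ~ (b -> d)  [subst: {c:=Int} | 0 pending]
  clash: List (Int -> Bool) vs (b -> d)

Answer: FAIL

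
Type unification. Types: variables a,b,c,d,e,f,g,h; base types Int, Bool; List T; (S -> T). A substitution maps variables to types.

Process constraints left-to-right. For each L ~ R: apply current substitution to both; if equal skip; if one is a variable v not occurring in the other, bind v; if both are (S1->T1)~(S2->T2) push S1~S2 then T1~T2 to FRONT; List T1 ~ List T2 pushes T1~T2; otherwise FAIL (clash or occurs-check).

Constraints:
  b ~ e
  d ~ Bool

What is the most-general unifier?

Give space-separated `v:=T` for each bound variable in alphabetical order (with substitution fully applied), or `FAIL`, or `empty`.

Answer: b:=e d:=Bool

Derivation:
step 1: unify b ~ e  [subst: {-} | 1 pending]
  bind b := e
step 2: unify d ~ Bool  [subst: {b:=e} | 0 pending]
  bind d := Bool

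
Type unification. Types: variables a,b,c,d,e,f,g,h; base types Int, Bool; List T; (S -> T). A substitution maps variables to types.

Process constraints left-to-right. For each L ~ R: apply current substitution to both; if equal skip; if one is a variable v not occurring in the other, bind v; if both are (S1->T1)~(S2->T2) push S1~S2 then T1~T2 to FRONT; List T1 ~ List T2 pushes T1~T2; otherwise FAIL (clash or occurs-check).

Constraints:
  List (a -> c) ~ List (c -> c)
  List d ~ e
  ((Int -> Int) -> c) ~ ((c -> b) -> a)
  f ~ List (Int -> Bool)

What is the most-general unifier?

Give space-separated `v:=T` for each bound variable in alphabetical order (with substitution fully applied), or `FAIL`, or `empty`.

Answer: a:=Int b:=Int c:=Int e:=List d f:=List (Int -> Bool)

Derivation:
step 1: unify List (a -> c) ~ List (c -> c)  [subst: {-} | 3 pending]
  -> decompose List: push (a -> c)~(c -> c)
step 2: unify (a -> c) ~ (c -> c)  [subst: {-} | 3 pending]
  -> decompose arrow: push a~c, c~c
step 3: unify a ~ c  [subst: {-} | 4 pending]
  bind a := c
step 4: unify c ~ c  [subst: {a:=c} | 3 pending]
  -> identical, skip
step 5: unify List d ~ e  [subst: {a:=c} | 2 pending]
  bind e := List d
step 6: unify ((Int -> Int) -> c) ~ ((c -> b) -> c)  [subst: {a:=c, e:=List d} | 1 pending]
  -> decompose arrow: push (Int -> Int)~(c -> b), c~c
step 7: unify (Int -> Int) ~ (c -> b)  [subst: {a:=c, e:=List d} | 2 pending]
  -> decompose arrow: push Int~c, Int~b
step 8: unify Int ~ c  [subst: {a:=c, e:=List d} | 3 pending]
  bind c := Int
step 9: unify Int ~ b  [subst: {a:=c, e:=List d, c:=Int} | 2 pending]
  bind b := Int
step 10: unify Int ~ Int  [subst: {a:=c, e:=List d, c:=Int, b:=Int} | 1 pending]
  -> identical, skip
step 11: unify f ~ List (Int -> Bool)  [subst: {a:=c, e:=List d, c:=Int, b:=Int} | 0 pending]
  bind f := List (Int -> Bool)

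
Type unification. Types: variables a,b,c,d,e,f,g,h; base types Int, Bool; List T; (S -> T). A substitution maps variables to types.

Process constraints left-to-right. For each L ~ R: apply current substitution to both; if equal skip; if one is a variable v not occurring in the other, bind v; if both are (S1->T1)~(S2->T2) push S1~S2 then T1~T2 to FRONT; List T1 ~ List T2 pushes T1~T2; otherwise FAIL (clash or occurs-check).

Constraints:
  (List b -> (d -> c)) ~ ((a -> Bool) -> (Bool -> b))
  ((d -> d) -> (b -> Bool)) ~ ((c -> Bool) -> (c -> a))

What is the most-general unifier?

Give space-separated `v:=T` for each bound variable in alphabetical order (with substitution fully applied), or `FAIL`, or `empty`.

Answer: FAIL

Derivation:
step 1: unify (List b -> (d -> c)) ~ ((a -> Bool) -> (Bool -> b))  [subst: {-} | 1 pending]
  -> decompose arrow: push List b~(a -> Bool), (d -> c)~(Bool -> b)
step 2: unify List b ~ (a -> Bool)  [subst: {-} | 2 pending]
  clash: List b vs (a -> Bool)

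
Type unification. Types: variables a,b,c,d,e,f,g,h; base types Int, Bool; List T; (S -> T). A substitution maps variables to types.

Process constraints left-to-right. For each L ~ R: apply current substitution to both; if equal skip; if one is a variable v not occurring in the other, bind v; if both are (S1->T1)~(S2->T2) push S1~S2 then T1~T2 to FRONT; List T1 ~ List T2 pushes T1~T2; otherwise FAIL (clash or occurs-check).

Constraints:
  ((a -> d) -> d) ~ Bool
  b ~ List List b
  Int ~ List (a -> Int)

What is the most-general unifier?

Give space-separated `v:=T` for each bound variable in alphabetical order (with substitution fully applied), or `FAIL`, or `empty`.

step 1: unify ((a -> d) -> d) ~ Bool  [subst: {-} | 2 pending]
  clash: ((a -> d) -> d) vs Bool

Answer: FAIL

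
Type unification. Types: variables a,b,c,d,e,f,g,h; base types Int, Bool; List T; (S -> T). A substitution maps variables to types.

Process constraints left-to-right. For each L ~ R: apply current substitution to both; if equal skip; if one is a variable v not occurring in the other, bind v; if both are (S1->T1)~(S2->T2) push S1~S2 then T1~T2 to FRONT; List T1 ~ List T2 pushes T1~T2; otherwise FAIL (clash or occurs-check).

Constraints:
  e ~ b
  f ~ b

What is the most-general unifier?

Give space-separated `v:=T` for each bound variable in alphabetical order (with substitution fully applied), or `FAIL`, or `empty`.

Answer: e:=b f:=b

Derivation:
step 1: unify e ~ b  [subst: {-} | 1 pending]
  bind e := b
step 2: unify f ~ b  [subst: {e:=b} | 0 pending]
  bind f := b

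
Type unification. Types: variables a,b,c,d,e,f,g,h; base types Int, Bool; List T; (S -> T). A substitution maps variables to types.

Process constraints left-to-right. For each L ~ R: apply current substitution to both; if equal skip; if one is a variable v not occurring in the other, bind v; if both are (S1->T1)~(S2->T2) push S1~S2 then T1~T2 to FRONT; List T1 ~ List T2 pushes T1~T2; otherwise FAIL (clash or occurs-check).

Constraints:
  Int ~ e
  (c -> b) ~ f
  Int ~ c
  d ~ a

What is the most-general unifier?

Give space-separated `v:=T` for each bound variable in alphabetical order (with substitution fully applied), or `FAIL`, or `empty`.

Answer: c:=Int d:=a e:=Int f:=(Int -> b)

Derivation:
step 1: unify Int ~ e  [subst: {-} | 3 pending]
  bind e := Int
step 2: unify (c -> b) ~ f  [subst: {e:=Int} | 2 pending]
  bind f := (c -> b)
step 3: unify Int ~ c  [subst: {e:=Int, f:=(c -> b)} | 1 pending]
  bind c := Int
step 4: unify d ~ a  [subst: {e:=Int, f:=(c -> b), c:=Int} | 0 pending]
  bind d := a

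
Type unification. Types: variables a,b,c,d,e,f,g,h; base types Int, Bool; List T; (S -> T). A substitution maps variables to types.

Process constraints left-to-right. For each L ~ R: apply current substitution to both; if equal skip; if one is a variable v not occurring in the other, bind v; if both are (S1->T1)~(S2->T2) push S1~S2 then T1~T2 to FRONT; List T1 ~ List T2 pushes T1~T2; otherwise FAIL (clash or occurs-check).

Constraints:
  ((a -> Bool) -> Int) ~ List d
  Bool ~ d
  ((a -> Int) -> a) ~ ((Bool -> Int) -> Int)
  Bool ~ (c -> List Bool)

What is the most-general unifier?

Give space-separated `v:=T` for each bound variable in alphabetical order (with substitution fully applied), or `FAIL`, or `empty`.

Answer: FAIL

Derivation:
step 1: unify ((a -> Bool) -> Int) ~ List d  [subst: {-} | 3 pending]
  clash: ((a -> Bool) -> Int) vs List d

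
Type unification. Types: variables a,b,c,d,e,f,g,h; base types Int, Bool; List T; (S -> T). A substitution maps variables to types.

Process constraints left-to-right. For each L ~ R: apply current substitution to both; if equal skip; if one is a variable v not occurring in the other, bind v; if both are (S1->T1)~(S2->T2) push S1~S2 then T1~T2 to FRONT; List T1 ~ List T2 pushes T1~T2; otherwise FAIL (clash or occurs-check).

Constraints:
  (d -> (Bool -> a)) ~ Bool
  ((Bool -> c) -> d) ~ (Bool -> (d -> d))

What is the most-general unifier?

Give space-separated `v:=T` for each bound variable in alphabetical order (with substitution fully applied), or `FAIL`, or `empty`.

Answer: FAIL

Derivation:
step 1: unify (d -> (Bool -> a)) ~ Bool  [subst: {-} | 1 pending]
  clash: (d -> (Bool -> a)) vs Bool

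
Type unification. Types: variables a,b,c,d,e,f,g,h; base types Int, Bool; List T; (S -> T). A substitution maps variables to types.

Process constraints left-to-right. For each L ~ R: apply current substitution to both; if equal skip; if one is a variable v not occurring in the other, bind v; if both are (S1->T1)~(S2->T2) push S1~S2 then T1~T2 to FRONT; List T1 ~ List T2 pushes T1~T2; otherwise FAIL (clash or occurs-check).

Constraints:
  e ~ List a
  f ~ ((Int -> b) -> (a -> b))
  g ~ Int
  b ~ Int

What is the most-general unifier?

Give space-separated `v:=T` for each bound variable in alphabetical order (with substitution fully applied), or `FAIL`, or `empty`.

step 1: unify e ~ List a  [subst: {-} | 3 pending]
  bind e := List a
step 2: unify f ~ ((Int -> b) -> (a -> b))  [subst: {e:=List a} | 2 pending]
  bind f := ((Int -> b) -> (a -> b))
step 3: unify g ~ Int  [subst: {e:=List a, f:=((Int -> b) -> (a -> b))} | 1 pending]
  bind g := Int
step 4: unify b ~ Int  [subst: {e:=List a, f:=((Int -> b) -> (a -> b)), g:=Int} | 0 pending]
  bind b := Int

Answer: b:=Int e:=List a f:=((Int -> Int) -> (a -> Int)) g:=Int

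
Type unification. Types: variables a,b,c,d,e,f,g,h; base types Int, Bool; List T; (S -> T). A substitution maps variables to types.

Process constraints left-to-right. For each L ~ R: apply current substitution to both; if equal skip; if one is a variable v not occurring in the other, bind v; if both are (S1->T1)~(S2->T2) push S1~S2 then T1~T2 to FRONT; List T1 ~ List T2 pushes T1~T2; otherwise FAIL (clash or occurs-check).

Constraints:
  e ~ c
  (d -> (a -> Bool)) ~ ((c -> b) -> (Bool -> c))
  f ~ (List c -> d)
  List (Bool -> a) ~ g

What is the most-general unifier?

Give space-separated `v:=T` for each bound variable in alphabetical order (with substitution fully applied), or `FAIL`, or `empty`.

step 1: unify e ~ c  [subst: {-} | 3 pending]
  bind e := c
step 2: unify (d -> (a -> Bool)) ~ ((c -> b) -> (Bool -> c))  [subst: {e:=c} | 2 pending]
  -> decompose arrow: push d~(c -> b), (a -> Bool)~(Bool -> c)
step 3: unify d ~ (c -> b)  [subst: {e:=c} | 3 pending]
  bind d := (c -> b)
step 4: unify (a -> Bool) ~ (Bool -> c)  [subst: {e:=c, d:=(c -> b)} | 2 pending]
  -> decompose arrow: push a~Bool, Bool~c
step 5: unify a ~ Bool  [subst: {e:=c, d:=(c -> b)} | 3 pending]
  bind a := Bool
step 6: unify Bool ~ c  [subst: {e:=c, d:=(c -> b), a:=Bool} | 2 pending]
  bind c := Bool
step 7: unify f ~ (List Bool -> (Bool -> b))  [subst: {e:=c, d:=(c -> b), a:=Bool, c:=Bool} | 1 pending]
  bind f := (List Bool -> (Bool -> b))
step 8: unify List (Bool -> Bool) ~ g  [subst: {e:=c, d:=(c -> b), a:=Bool, c:=Bool, f:=(List Bool -> (Bool -> b))} | 0 pending]
  bind g := List (Bool -> Bool)

Answer: a:=Bool c:=Bool d:=(Bool -> b) e:=Bool f:=(List Bool -> (Bool -> b)) g:=List (Bool -> Bool)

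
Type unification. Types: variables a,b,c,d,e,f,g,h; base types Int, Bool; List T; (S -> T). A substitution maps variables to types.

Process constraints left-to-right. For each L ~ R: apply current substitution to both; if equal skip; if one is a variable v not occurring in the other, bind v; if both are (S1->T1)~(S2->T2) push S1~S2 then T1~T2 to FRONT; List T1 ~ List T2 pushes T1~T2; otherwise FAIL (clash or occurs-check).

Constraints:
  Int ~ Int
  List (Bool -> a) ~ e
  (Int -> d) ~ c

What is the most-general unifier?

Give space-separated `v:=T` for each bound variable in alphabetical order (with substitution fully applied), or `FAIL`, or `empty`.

Answer: c:=(Int -> d) e:=List (Bool -> a)

Derivation:
step 1: unify Int ~ Int  [subst: {-} | 2 pending]
  -> identical, skip
step 2: unify List (Bool -> a) ~ e  [subst: {-} | 1 pending]
  bind e := List (Bool -> a)
step 3: unify (Int -> d) ~ c  [subst: {e:=List (Bool -> a)} | 0 pending]
  bind c := (Int -> d)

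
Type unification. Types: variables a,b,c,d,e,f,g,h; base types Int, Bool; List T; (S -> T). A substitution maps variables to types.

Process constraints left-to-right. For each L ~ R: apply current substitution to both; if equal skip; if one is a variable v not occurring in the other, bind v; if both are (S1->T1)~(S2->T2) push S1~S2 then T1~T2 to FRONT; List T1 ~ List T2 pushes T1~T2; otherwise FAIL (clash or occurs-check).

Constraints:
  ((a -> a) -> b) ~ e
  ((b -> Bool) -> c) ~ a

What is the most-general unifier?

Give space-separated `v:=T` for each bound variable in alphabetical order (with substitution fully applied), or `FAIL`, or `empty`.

Answer: a:=((b -> Bool) -> c) e:=((((b -> Bool) -> c) -> ((b -> Bool) -> c)) -> b)

Derivation:
step 1: unify ((a -> a) -> b) ~ e  [subst: {-} | 1 pending]
  bind e := ((a -> a) -> b)
step 2: unify ((b -> Bool) -> c) ~ a  [subst: {e:=((a -> a) -> b)} | 0 pending]
  bind a := ((b -> Bool) -> c)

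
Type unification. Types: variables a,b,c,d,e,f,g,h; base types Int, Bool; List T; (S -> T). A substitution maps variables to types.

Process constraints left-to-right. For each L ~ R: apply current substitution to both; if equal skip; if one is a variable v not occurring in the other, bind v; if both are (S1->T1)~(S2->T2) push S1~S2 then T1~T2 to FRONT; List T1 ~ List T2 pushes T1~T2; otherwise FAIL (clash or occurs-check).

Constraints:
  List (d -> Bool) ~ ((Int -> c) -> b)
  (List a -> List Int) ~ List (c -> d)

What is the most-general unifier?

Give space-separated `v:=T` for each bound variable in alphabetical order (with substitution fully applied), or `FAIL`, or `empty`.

Answer: FAIL

Derivation:
step 1: unify List (d -> Bool) ~ ((Int -> c) -> b)  [subst: {-} | 1 pending]
  clash: List (d -> Bool) vs ((Int -> c) -> b)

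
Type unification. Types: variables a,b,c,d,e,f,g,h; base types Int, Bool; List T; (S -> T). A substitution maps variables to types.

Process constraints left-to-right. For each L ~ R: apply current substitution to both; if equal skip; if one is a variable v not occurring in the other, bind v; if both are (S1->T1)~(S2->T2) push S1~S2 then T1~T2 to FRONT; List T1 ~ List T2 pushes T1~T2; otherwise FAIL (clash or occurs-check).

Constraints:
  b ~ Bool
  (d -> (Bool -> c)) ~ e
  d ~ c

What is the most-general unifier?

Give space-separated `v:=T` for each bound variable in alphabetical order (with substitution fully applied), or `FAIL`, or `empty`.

step 1: unify b ~ Bool  [subst: {-} | 2 pending]
  bind b := Bool
step 2: unify (d -> (Bool -> c)) ~ e  [subst: {b:=Bool} | 1 pending]
  bind e := (d -> (Bool -> c))
step 3: unify d ~ c  [subst: {b:=Bool, e:=(d -> (Bool -> c))} | 0 pending]
  bind d := c

Answer: b:=Bool d:=c e:=(c -> (Bool -> c))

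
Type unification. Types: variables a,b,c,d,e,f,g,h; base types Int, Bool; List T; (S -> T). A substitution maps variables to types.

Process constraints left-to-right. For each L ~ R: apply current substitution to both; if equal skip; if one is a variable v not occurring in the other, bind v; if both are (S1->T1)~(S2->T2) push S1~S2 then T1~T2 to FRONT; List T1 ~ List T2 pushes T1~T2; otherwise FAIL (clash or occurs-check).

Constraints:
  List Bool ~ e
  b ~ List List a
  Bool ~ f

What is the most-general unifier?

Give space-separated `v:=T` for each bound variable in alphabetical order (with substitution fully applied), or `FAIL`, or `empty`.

step 1: unify List Bool ~ e  [subst: {-} | 2 pending]
  bind e := List Bool
step 2: unify b ~ List List a  [subst: {e:=List Bool} | 1 pending]
  bind b := List List a
step 3: unify Bool ~ f  [subst: {e:=List Bool, b:=List List a} | 0 pending]
  bind f := Bool

Answer: b:=List List a e:=List Bool f:=Bool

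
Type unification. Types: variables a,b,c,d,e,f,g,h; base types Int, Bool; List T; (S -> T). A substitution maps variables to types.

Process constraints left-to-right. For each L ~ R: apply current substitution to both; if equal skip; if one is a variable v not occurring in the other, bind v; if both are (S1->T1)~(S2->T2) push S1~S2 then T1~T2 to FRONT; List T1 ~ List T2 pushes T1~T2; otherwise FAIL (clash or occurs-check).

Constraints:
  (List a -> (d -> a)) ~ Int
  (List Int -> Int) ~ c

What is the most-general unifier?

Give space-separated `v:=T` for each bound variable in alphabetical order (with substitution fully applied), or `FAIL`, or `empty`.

Answer: FAIL

Derivation:
step 1: unify (List a -> (d -> a)) ~ Int  [subst: {-} | 1 pending]
  clash: (List a -> (d -> a)) vs Int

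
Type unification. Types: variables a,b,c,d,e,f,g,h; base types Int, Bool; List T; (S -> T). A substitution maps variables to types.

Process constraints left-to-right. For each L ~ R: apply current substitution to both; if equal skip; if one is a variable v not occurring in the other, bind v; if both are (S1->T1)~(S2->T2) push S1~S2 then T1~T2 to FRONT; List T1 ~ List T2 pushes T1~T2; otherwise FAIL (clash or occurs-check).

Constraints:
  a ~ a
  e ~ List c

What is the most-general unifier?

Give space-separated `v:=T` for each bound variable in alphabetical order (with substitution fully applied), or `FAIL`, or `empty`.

step 1: unify a ~ a  [subst: {-} | 1 pending]
  -> identical, skip
step 2: unify e ~ List c  [subst: {-} | 0 pending]
  bind e := List c

Answer: e:=List c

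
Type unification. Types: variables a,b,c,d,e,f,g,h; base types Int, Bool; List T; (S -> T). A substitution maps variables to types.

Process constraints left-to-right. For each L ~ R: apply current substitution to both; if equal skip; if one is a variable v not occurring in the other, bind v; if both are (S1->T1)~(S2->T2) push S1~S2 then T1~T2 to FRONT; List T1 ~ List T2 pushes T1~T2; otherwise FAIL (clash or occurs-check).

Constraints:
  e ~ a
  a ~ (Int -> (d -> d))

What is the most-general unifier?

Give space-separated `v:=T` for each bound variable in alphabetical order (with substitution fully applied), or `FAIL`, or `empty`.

step 1: unify e ~ a  [subst: {-} | 1 pending]
  bind e := a
step 2: unify a ~ (Int -> (d -> d))  [subst: {e:=a} | 0 pending]
  bind a := (Int -> (d -> d))

Answer: a:=(Int -> (d -> d)) e:=(Int -> (d -> d))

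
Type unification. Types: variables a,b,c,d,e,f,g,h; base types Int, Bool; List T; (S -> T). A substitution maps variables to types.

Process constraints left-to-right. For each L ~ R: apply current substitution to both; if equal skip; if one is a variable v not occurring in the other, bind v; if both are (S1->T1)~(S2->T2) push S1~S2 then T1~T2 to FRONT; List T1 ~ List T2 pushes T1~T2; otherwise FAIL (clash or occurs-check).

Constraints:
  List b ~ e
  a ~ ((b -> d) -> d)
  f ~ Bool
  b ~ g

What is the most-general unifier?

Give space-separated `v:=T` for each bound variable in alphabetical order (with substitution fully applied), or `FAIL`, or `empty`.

Answer: a:=((g -> d) -> d) b:=g e:=List g f:=Bool

Derivation:
step 1: unify List b ~ e  [subst: {-} | 3 pending]
  bind e := List b
step 2: unify a ~ ((b -> d) -> d)  [subst: {e:=List b} | 2 pending]
  bind a := ((b -> d) -> d)
step 3: unify f ~ Bool  [subst: {e:=List b, a:=((b -> d) -> d)} | 1 pending]
  bind f := Bool
step 4: unify b ~ g  [subst: {e:=List b, a:=((b -> d) -> d), f:=Bool} | 0 pending]
  bind b := g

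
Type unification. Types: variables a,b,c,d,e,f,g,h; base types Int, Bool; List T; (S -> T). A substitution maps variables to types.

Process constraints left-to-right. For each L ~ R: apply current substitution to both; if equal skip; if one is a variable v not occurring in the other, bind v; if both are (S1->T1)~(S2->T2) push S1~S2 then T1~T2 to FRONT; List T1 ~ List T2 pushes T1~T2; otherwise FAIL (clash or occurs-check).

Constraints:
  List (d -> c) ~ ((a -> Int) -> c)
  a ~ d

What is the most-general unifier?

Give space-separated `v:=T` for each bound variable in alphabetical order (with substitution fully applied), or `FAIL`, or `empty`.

step 1: unify List (d -> c) ~ ((a -> Int) -> c)  [subst: {-} | 1 pending]
  clash: List (d -> c) vs ((a -> Int) -> c)

Answer: FAIL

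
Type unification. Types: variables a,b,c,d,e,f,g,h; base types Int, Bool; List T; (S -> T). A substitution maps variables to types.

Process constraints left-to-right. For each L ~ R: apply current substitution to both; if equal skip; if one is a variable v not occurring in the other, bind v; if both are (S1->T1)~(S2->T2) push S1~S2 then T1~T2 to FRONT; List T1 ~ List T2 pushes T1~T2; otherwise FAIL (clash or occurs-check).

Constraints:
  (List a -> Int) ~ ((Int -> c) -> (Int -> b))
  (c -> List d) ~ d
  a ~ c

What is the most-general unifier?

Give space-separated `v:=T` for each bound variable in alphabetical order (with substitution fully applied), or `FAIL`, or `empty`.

step 1: unify (List a -> Int) ~ ((Int -> c) -> (Int -> b))  [subst: {-} | 2 pending]
  -> decompose arrow: push List a~(Int -> c), Int~(Int -> b)
step 2: unify List a ~ (Int -> c)  [subst: {-} | 3 pending]
  clash: List a vs (Int -> c)

Answer: FAIL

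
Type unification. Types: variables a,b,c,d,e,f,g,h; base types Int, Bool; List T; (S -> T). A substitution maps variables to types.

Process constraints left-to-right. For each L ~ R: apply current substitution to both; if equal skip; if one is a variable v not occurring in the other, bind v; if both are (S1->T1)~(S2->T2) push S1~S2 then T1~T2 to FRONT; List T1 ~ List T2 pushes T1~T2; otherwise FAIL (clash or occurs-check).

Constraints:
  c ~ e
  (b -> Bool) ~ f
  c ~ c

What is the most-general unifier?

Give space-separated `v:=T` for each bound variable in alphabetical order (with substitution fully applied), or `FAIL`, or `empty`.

step 1: unify c ~ e  [subst: {-} | 2 pending]
  bind c := e
step 2: unify (b -> Bool) ~ f  [subst: {c:=e} | 1 pending]
  bind f := (b -> Bool)
step 3: unify e ~ e  [subst: {c:=e, f:=(b -> Bool)} | 0 pending]
  -> identical, skip

Answer: c:=e f:=(b -> Bool)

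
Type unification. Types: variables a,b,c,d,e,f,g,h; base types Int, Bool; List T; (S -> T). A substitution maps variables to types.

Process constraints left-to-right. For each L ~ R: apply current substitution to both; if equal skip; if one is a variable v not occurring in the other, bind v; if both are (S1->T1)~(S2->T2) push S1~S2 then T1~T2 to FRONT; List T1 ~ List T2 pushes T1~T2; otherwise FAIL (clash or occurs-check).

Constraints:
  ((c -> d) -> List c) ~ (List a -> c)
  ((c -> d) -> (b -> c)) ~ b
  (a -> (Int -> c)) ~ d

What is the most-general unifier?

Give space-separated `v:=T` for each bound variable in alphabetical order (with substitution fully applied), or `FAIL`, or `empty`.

step 1: unify ((c -> d) -> List c) ~ (List a -> c)  [subst: {-} | 2 pending]
  -> decompose arrow: push (c -> d)~List a, List c~c
step 2: unify (c -> d) ~ List a  [subst: {-} | 3 pending]
  clash: (c -> d) vs List a

Answer: FAIL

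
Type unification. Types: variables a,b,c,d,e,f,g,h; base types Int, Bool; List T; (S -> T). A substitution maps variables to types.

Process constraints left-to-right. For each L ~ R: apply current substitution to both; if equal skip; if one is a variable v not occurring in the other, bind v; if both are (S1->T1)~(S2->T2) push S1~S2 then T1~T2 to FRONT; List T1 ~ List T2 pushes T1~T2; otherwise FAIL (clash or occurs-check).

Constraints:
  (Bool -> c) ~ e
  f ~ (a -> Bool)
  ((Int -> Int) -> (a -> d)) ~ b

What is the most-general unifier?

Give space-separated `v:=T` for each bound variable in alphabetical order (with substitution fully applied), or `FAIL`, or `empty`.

Answer: b:=((Int -> Int) -> (a -> d)) e:=(Bool -> c) f:=(a -> Bool)

Derivation:
step 1: unify (Bool -> c) ~ e  [subst: {-} | 2 pending]
  bind e := (Bool -> c)
step 2: unify f ~ (a -> Bool)  [subst: {e:=(Bool -> c)} | 1 pending]
  bind f := (a -> Bool)
step 3: unify ((Int -> Int) -> (a -> d)) ~ b  [subst: {e:=(Bool -> c), f:=(a -> Bool)} | 0 pending]
  bind b := ((Int -> Int) -> (a -> d))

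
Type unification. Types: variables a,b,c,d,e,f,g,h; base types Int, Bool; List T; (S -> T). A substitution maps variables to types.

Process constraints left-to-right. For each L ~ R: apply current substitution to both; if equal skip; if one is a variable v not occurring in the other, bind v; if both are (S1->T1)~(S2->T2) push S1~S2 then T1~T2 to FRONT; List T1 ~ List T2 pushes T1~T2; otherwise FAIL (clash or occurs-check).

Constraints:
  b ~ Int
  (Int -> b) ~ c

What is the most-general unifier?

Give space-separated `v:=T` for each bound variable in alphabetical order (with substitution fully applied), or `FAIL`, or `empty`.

Answer: b:=Int c:=(Int -> Int)

Derivation:
step 1: unify b ~ Int  [subst: {-} | 1 pending]
  bind b := Int
step 2: unify (Int -> Int) ~ c  [subst: {b:=Int} | 0 pending]
  bind c := (Int -> Int)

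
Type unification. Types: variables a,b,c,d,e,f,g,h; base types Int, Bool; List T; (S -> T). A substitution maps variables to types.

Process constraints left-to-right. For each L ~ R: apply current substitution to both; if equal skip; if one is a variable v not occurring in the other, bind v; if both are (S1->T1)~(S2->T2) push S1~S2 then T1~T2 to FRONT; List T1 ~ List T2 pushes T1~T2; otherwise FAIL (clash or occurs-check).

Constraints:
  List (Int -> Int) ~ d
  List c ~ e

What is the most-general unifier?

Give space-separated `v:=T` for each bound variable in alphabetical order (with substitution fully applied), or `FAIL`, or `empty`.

step 1: unify List (Int -> Int) ~ d  [subst: {-} | 1 pending]
  bind d := List (Int -> Int)
step 2: unify List c ~ e  [subst: {d:=List (Int -> Int)} | 0 pending]
  bind e := List c

Answer: d:=List (Int -> Int) e:=List c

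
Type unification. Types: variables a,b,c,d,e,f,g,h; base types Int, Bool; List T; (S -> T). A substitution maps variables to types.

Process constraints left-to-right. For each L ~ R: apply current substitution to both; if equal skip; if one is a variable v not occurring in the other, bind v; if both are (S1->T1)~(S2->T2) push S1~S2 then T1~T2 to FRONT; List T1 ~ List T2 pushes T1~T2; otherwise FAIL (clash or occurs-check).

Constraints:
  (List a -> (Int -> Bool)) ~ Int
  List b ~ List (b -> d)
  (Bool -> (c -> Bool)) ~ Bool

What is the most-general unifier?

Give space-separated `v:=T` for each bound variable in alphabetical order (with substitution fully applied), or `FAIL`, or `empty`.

Answer: FAIL

Derivation:
step 1: unify (List a -> (Int -> Bool)) ~ Int  [subst: {-} | 2 pending]
  clash: (List a -> (Int -> Bool)) vs Int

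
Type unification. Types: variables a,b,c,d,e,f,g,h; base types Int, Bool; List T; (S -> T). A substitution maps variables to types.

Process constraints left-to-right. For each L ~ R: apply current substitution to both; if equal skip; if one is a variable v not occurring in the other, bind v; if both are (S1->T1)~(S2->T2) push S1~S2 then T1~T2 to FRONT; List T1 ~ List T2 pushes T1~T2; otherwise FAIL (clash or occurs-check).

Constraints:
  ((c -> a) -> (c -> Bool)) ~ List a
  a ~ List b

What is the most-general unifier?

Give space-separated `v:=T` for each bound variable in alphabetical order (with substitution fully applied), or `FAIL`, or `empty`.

step 1: unify ((c -> a) -> (c -> Bool)) ~ List a  [subst: {-} | 1 pending]
  clash: ((c -> a) -> (c -> Bool)) vs List a

Answer: FAIL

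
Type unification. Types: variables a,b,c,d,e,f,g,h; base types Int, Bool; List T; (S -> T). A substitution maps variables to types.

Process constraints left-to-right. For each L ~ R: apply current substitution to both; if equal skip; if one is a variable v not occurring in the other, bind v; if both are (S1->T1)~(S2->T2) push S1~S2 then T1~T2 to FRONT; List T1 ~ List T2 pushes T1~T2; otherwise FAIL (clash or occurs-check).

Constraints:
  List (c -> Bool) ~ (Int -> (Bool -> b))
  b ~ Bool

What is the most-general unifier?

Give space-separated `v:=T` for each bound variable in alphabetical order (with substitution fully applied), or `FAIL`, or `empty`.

step 1: unify List (c -> Bool) ~ (Int -> (Bool -> b))  [subst: {-} | 1 pending]
  clash: List (c -> Bool) vs (Int -> (Bool -> b))

Answer: FAIL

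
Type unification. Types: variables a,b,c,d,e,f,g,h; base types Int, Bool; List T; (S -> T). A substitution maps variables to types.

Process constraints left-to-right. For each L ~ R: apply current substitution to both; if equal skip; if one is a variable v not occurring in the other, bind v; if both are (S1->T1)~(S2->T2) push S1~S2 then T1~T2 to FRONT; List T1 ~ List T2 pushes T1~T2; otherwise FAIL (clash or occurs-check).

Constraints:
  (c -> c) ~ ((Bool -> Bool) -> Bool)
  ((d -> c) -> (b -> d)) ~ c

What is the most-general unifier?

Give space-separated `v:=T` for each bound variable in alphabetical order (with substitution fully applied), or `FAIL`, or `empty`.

Answer: FAIL

Derivation:
step 1: unify (c -> c) ~ ((Bool -> Bool) -> Bool)  [subst: {-} | 1 pending]
  -> decompose arrow: push c~(Bool -> Bool), c~Bool
step 2: unify c ~ (Bool -> Bool)  [subst: {-} | 2 pending]
  bind c := (Bool -> Bool)
step 3: unify (Bool -> Bool) ~ Bool  [subst: {c:=(Bool -> Bool)} | 1 pending]
  clash: (Bool -> Bool) vs Bool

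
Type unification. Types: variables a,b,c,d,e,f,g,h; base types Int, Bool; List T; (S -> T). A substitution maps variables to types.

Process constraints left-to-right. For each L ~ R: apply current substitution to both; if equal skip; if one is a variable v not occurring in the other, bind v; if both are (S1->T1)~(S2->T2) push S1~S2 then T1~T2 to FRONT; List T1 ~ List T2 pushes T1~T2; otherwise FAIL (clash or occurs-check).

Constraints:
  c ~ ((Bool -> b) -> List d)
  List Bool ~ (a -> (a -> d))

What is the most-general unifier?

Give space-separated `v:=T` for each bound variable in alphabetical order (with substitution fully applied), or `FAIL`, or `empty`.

step 1: unify c ~ ((Bool -> b) -> List d)  [subst: {-} | 1 pending]
  bind c := ((Bool -> b) -> List d)
step 2: unify List Bool ~ (a -> (a -> d))  [subst: {c:=((Bool -> b) -> List d)} | 0 pending]
  clash: List Bool vs (a -> (a -> d))

Answer: FAIL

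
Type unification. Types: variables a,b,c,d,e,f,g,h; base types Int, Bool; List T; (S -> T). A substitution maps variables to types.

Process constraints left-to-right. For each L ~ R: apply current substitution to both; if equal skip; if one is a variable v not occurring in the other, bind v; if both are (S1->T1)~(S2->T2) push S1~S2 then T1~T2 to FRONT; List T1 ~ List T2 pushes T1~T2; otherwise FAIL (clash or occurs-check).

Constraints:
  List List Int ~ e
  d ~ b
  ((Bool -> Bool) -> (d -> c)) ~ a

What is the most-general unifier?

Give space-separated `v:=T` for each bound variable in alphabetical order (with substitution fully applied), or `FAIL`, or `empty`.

Answer: a:=((Bool -> Bool) -> (b -> c)) d:=b e:=List List Int

Derivation:
step 1: unify List List Int ~ e  [subst: {-} | 2 pending]
  bind e := List List Int
step 2: unify d ~ b  [subst: {e:=List List Int} | 1 pending]
  bind d := b
step 3: unify ((Bool -> Bool) -> (b -> c)) ~ a  [subst: {e:=List List Int, d:=b} | 0 pending]
  bind a := ((Bool -> Bool) -> (b -> c))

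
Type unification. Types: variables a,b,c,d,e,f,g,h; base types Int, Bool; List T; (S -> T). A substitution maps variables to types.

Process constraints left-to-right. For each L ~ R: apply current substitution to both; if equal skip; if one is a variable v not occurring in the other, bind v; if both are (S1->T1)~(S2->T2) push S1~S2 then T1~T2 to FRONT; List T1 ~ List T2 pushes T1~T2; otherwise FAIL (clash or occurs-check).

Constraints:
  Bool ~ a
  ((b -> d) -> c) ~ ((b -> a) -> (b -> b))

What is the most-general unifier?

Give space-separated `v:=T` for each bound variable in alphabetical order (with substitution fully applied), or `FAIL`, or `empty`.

Answer: a:=Bool c:=(b -> b) d:=Bool

Derivation:
step 1: unify Bool ~ a  [subst: {-} | 1 pending]
  bind a := Bool
step 2: unify ((b -> d) -> c) ~ ((b -> Bool) -> (b -> b))  [subst: {a:=Bool} | 0 pending]
  -> decompose arrow: push (b -> d)~(b -> Bool), c~(b -> b)
step 3: unify (b -> d) ~ (b -> Bool)  [subst: {a:=Bool} | 1 pending]
  -> decompose arrow: push b~b, d~Bool
step 4: unify b ~ b  [subst: {a:=Bool} | 2 pending]
  -> identical, skip
step 5: unify d ~ Bool  [subst: {a:=Bool} | 1 pending]
  bind d := Bool
step 6: unify c ~ (b -> b)  [subst: {a:=Bool, d:=Bool} | 0 pending]
  bind c := (b -> b)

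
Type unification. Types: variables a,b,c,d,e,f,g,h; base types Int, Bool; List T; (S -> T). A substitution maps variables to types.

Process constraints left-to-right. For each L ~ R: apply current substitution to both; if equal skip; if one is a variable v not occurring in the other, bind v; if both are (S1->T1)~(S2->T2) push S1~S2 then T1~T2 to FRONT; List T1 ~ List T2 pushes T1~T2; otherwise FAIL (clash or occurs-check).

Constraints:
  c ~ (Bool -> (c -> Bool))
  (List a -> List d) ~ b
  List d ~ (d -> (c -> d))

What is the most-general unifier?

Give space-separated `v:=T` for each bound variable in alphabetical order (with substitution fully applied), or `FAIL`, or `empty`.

step 1: unify c ~ (Bool -> (c -> Bool))  [subst: {-} | 2 pending]
  occurs-check fail: c in (Bool -> (c -> Bool))

Answer: FAIL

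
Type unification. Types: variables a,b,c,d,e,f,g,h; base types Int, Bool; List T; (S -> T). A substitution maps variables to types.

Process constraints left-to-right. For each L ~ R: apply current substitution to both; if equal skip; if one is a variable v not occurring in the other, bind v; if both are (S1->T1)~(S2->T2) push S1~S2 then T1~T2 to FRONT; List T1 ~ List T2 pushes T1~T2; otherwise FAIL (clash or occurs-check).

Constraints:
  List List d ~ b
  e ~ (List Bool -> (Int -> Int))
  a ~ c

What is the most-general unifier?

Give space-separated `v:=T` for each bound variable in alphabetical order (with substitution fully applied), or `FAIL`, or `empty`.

Answer: a:=c b:=List List d e:=(List Bool -> (Int -> Int))

Derivation:
step 1: unify List List d ~ b  [subst: {-} | 2 pending]
  bind b := List List d
step 2: unify e ~ (List Bool -> (Int -> Int))  [subst: {b:=List List d} | 1 pending]
  bind e := (List Bool -> (Int -> Int))
step 3: unify a ~ c  [subst: {b:=List List d, e:=(List Bool -> (Int -> Int))} | 0 pending]
  bind a := c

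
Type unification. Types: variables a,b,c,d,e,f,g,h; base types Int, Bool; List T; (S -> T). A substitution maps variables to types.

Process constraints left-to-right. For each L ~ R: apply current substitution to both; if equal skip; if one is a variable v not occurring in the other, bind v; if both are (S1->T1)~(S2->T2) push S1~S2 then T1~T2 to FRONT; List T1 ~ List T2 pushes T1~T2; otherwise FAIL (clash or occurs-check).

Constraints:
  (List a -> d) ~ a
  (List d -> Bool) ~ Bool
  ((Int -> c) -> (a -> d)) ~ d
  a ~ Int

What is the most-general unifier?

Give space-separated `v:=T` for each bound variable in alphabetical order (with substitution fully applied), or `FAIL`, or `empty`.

step 1: unify (List a -> d) ~ a  [subst: {-} | 3 pending]
  occurs-check fail

Answer: FAIL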